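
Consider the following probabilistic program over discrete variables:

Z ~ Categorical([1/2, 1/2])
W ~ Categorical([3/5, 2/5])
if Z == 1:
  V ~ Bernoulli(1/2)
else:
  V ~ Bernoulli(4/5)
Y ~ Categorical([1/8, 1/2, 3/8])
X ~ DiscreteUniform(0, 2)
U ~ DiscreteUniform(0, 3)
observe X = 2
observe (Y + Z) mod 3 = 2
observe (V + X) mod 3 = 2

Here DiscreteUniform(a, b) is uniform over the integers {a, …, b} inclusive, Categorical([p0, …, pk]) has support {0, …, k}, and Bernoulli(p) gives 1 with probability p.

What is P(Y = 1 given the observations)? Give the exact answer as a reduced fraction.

P(Y = 1 | obs) = 10/13

Enumerate traces; 16 have nonzero weight after conditioning:
  (Z=0, W=0, V=0, Y=2, X=2, U=0) weight 3/1600
  (Z=0, W=0, V=0, Y=2, X=2, U=1) weight 3/1600
  (Z=0, W=0, V=0, Y=2, X=2, U=2) weight 3/1600
  (Z=0, W=0, V=0, Y=2, X=2, U=3) weight 3/1600
  (Z=0, W=1, V=0, Y=2, X=2, U=0) weight 1/800
  (Z=0, W=1, V=0, Y=2, X=2, U=1) weight 1/800
  (Z=0, W=1, V=0, Y=2, X=2, U=2) weight 1/800
  (Z=0, W=1, V=0, Y=2, X=2, U=3) weight 1/800
  (Z=1, W=0, V=0, Y=1, X=2, U=0) weight 1/160
  … 7 more
Group by Y:
  weight(Y=1) = 1/24
  weight(Y=2) = 1/80
Total weight = 1/24 + 1/80 = 13/240
P(Y=1 | obs) = 1/24 / 13/240 = 10/13
P(Y=2 | obs) = 1/80 / 13/240 = 3/13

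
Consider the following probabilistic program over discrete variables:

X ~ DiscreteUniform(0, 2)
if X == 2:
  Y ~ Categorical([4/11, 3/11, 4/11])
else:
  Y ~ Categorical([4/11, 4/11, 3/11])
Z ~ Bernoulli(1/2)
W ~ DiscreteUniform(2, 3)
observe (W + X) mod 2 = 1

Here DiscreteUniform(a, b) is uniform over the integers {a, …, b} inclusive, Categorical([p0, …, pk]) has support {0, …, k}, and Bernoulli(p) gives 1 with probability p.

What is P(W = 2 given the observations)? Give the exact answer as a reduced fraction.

P(W = 2 | obs) = 1/3

Enumerate traces; 18 have nonzero weight after conditioning:
  (X=0, Y=0, Z=0, W=3) weight 1/33
  (X=0, Y=0, Z=1, W=3) weight 1/33
  (X=0, Y=1, Z=0, W=3) weight 1/33
  (X=0, Y=1, Z=1, W=3) weight 1/33
  (X=0, Y=2, Z=0, W=3) weight 1/44
  (X=0, Y=2, Z=1, W=3) weight 1/44
  (X=1, Y=0, Z=0, W=2) weight 1/33
  (X=1, Y=0, Z=1, W=2) weight 1/33
  … 10 more
Group by W:
  weight(W=2) = 1/6
  weight(W=3) = 1/3
Total weight = 1/6 + 1/3 = 1/2
P(W=2 | obs) = 1/6 / 1/2 = 1/3
P(W=3 | obs) = 1/3 / 1/2 = 2/3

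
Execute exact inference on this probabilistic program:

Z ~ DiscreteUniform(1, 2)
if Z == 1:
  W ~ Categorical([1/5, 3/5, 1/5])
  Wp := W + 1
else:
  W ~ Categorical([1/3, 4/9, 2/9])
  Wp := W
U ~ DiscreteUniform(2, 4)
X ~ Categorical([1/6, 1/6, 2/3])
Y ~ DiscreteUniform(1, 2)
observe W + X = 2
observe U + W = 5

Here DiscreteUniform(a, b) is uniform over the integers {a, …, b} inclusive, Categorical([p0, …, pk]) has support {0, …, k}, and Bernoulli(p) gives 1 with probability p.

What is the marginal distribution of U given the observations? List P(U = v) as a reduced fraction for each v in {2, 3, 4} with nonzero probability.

P(U=3) = 19/66, P(U=4) = 47/66

Enumerate traces; 8 have nonzero weight after conditioning:
  (Z=1, W=1, U=4, X=1, Y=1) weight 1/120
  (Z=1, W=1, U=4, X=1, Y=2) weight 1/120
  (Z=1, W=2, U=3, X=0, Y=1) weight 1/360
  (Z=1, W=2, U=3, X=0, Y=2) weight 1/360
  (Z=2, W=1, U=4, X=1, Y=1) weight 1/162
  (Z=2, W=1, U=4, X=1, Y=2) weight 1/162
  (Z=2, W=2, U=3, X=0, Y=1) weight 1/324
  (Z=2, W=2, U=3, X=0, Y=2) weight 1/324
Group by U:
  weight(U=3) = 19/1620
  weight(U=4) = 47/1620
Total weight = 19/1620 + 47/1620 = 11/270
P(U=3 | obs) = 19/1620 / 11/270 = 19/66
P(U=4 | obs) = 47/1620 / 11/270 = 47/66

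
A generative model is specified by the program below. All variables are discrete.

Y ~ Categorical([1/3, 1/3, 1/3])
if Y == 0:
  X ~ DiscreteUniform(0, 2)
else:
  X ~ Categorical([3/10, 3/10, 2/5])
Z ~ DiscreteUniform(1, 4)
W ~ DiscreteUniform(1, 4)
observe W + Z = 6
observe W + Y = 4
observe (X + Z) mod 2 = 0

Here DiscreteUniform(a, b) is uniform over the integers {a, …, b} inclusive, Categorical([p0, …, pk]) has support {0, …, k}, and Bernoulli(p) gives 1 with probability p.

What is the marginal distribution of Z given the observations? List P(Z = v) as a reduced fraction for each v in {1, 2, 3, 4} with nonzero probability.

Enumerate traces; 5 have nonzero weight after conditioning:
  (Y=0, X=0, Z=2, W=4) weight 1/144
  (Y=0, X=2, Z=2, W=4) weight 1/144
  (Y=1, X=1, Z=3, W=3) weight 1/160
  (Y=2, X=0, Z=4, W=2) weight 1/160
  (Y=2, X=2, Z=4, W=2) weight 1/120
Group by Z:
  weight(Z=2) = 1/72
  weight(Z=3) = 1/160
  weight(Z=4) = 7/480
Total weight = 1/72 + 1/160 + 7/480 = 5/144
P(Z=2 | obs) = 1/72 / 5/144 = 2/5
P(Z=3 | obs) = 1/160 / 5/144 = 9/50
P(Z=4 | obs) = 7/480 / 5/144 = 21/50

P(Z=2) = 2/5, P(Z=3) = 9/50, P(Z=4) = 21/50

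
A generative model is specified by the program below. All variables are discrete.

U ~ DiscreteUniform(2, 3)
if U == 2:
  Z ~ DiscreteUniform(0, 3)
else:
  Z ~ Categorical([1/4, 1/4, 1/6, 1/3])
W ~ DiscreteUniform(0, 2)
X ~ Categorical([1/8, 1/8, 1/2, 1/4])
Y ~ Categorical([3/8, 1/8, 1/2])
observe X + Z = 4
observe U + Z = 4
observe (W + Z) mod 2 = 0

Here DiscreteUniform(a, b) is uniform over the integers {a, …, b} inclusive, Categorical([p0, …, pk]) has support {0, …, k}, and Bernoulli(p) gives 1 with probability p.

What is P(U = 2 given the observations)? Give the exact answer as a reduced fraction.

Enumerate traces; 9 have nonzero weight after conditioning:
  (U=2, Z=2, W=0, X=2, Y=0) weight 1/128
  (U=2, Z=2, W=0, X=2, Y=1) weight 1/384
  (U=2, Z=2, W=0, X=2, Y=2) weight 1/96
  (U=2, Z=2, W=2, X=2, Y=0) weight 1/128
  (U=2, Z=2, W=2, X=2, Y=1) weight 1/384
  (U=2, Z=2, W=2, X=2, Y=2) weight 1/96
  (U=3, Z=1, W=1, X=3, Y=0) weight 1/256
  (U=3, Z=1, W=1, X=3, Y=1) weight 1/768
  … 1 more
Group by U:
  weight(U=2) = 1/24
  weight(U=3) = 1/96
Total weight = 1/24 + 1/96 = 5/96
P(U=2 | obs) = 1/24 / 5/96 = 4/5
P(U=3 | obs) = 1/96 / 5/96 = 1/5

P(U = 2 | obs) = 4/5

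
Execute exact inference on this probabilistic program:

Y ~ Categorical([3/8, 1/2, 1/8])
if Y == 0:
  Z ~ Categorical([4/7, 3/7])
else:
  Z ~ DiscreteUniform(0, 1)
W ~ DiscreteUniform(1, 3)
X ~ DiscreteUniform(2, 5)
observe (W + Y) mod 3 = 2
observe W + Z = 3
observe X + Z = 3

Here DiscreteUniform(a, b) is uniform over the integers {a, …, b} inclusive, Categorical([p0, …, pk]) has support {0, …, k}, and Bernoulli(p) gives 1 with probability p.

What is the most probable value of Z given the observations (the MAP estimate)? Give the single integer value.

argmax_v P(Z = v | obs) = 1

Enumerate traces; 2 have nonzero weight after conditioning:
  (Y=0, Z=1, W=2, X=2) weight 3/224
  (Y=2, Z=0, W=3, X=3) weight 1/192
Group by Z:
  weight(Z=0) = 1/192
  weight(Z=1) = 3/224
Total weight = 1/192 + 3/224 = 25/1344
P(Z=0 | obs) = 1/192 / 25/1344 = 7/25
P(Z=1 | obs) = 3/224 / 25/1344 = 18/25
argmax = 1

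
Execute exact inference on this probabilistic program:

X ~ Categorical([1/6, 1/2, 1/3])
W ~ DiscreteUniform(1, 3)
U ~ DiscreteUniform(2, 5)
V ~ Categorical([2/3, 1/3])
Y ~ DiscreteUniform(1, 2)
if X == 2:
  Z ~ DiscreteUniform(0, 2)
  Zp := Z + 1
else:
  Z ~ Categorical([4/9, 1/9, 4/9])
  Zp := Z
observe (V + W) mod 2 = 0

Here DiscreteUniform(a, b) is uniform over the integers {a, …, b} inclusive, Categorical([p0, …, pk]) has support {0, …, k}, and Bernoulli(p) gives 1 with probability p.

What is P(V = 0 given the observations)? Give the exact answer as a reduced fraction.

Enumerate traces; 216 have nonzero weight after conditioning:
  (X=0, W=1, U=2, V=1, Y=1, Z=0) weight 1/972
  (X=0, W=1, U=2, V=1, Y=1, Z=1) weight 1/3888
  (X=0, W=1, U=2, V=1, Y=1, Z=2) weight 1/972
  (X=0, W=1, U=2, V=1, Y=2, Z=0) weight 1/972
  (X=0, W=1, U=2, V=1, Y=2, Z=1) weight 1/3888
  (X=0, W=1, U=2, V=1, Y=2, Z=2) weight 1/972
  (X=0, W=1, U=3, V=1, Y=1, Z=0) weight 1/972
  (X=0, W=1, U=3, V=1, Y=1, Z=1) weight 1/3888
  (X=0, W=2, U=2, V=0, Y=1, Z=0) weight 1/486
  … 207 more
Group by V:
  weight(V=0) = 2/9
  weight(V=1) = 2/9
Total weight = 2/9 + 2/9 = 4/9
P(V=0 | obs) = 2/9 / 4/9 = 1/2
P(V=1 | obs) = 2/9 / 4/9 = 1/2

P(V = 0 | obs) = 1/2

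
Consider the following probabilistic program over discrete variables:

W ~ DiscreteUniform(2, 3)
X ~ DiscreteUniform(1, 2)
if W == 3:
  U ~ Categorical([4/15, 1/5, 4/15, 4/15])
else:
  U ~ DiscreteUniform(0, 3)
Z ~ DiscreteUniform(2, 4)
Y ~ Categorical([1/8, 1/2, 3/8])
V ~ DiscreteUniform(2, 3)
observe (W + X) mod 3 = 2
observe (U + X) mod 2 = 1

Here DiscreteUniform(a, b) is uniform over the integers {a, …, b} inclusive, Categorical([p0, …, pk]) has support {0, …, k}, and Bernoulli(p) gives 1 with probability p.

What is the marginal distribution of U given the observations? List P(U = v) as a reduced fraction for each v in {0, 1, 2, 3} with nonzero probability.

Enumerate traces; 36 have nonzero weight after conditioning:
  (W=3, X=2, U=1, Z=2, Y=0, V=2) weight 1/960
  (W=3, X=2, U=1, Z=2, Y=0, V=3) weight 1/960
  (W=3, X=2, U=1, Z=2, Y=1, V=2) weight 1/240
  (W=3, X=2, U=1, Z=2, Y=1, V=3) weight 1/240
  (W=3, X=2, U=1, Z=2, Y=2, V=2) weight 1/320
  (W=3, X=2, U=1, Z=2, Y=2, V=3) weight 1/320
  (W=3, X=2, U=1, Z=3, Y=0, V=2) weight 1/960
  (W=3, X=2, U=1, Z=3, Y=0, V=3) weight 1/960
  (W=3, X=2, U=3, Z=2, Y=0, V=2) weight 1/720
  … 27 more
Group by U:
  weight(U=1) = 1/20
  weight(U=3) = 1/15
Total weight = 1/20 + 1/15 = 7/60
P(U=1 | obs) = 1/20 / 7/60 = 3/7
P(U=3 | obs) = 1/15 / 7/60 = 4/7

P(U=1) = 3/7, P(U=3) = 4/7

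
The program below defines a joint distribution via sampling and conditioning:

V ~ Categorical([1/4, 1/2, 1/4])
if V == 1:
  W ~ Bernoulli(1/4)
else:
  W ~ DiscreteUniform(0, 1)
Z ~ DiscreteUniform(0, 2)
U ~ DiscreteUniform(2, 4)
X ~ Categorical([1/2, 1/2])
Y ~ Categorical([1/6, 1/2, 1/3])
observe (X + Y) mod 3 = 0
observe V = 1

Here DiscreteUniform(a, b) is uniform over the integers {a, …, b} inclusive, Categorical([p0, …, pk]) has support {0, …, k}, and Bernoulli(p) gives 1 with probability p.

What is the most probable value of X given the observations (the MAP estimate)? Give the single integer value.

Enumerate traces; 36 have nonzero weight after conditioning:
  (V=1, W=0, Z=0, U=2, X=0, Y=0) weight 1/288
  (V=1, W=0, Z=0, U=2, X=1, Y=2) weight 1/144
  (V=1, W=0, Z=0, U=3, X=0, Y=0) weight 1/288
  (V=1, W=0, Z=0, U=3, X=1, Y=2) weight 1/144
  (V=1, W=0, Z=0, U=4, X=0, Y=0) weight 1/288
  (V=1, W=0, Z=0, U=4, X=1, Y=2) weight 1/144
  (V=1, W=0, Z=1, U=2, X=0, Y=0) weight 1/288
  (V=1, W=0, Z=1, U=2, X=1, Y=2) weight 1/144
  … 28 more
Group by X:
  weight(X=0) = 1/24
  weight(X=1) = 1/12
Total weight = 1/24 + 1/12 = 1/8
P(X=0 | obs) = 1/24 / 1/8 = 1/3
P(X=1 | obs) = 1/12 / 1/8 = 2/3
argmax = 1

argmax_v P(X = v | obs) = 1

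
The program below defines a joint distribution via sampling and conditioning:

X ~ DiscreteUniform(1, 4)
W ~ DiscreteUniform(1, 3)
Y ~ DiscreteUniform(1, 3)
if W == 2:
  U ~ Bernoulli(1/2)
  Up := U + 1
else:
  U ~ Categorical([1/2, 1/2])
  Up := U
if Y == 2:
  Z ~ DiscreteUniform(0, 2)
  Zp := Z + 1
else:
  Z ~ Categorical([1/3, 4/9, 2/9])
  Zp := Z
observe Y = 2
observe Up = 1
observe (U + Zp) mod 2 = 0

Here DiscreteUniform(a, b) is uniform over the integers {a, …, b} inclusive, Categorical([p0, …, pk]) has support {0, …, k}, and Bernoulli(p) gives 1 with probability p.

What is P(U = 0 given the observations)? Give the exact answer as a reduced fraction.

Enumerate traces; 20 have nonzero weight after conditioning:
  (X=1, W=1, Y=2, U=1, Z=0) weight 1/216
  (X=1, W=1, Y=2, U=1, Z=2) weight 1/216
  (X=1, W=2, Y=2, U=0, Z=1) weight 1/216
  (X=1, W=3, Y=2, U=1, Z=0) weight 1/216
  (X=1, W=3, Y=2, U=1, Z=2) weight 1/216
  (X=2, W=1, Y=2, U=1, Z=0) weight 1/216
  (X=2, W=1, Y=2, U=1, Z=2) weight 1/216
  (X=2, W=2, Y=2, U=0, Z=1) weight 1/216
  … 12 more
Group by U:
  weight(U=0) = 1/54
  weight(U=1) = 2/27
Total weight = 1/54 + 2/27 = 5/54
P(U=0 | obs) = 1/54 / 5/54 = 1/5
P(U=1 | obs) = 2/27 / 5/54 = 4/5

P(U = 0 | obs) = 1/5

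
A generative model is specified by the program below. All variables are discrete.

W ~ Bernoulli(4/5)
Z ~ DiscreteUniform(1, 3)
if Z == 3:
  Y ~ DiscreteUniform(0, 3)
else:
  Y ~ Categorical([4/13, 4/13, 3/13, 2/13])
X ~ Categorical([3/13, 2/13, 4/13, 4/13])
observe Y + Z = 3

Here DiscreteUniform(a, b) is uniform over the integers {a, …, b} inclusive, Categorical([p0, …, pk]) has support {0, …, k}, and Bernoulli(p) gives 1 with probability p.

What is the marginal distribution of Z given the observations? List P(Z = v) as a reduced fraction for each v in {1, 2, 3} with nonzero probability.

Enumerate traces; 24 have nonzero weight after conditioning:
  (W=0, Z=1, Y=2, X=0) weight 3/845
  (W=0, Z=1, Y=2, X=1) weight 2/845
  (W=0, Z=1, Y=2, X=2) weight 4/845
  (W=0, Z=1, Y=2, X=3) weight 4/845
  (W=0, Z=2, Y=1, X=0) weight 4/845
  (W=0, Z=2, Y=1, X=1) weight 8/2535
  (W=0, Z=2, Y=1, X=2) weight 16/2535
  (W=0, Z=2, Y=1, X=3) weight 16/2535
  (W=0, Z=3, Y=0, X=0) weight 1/260
  … 15 more
Group by Z:
  weight(Z=1) = 1/13
  weight(Z=2) = 4/39
  weight(Z=3) = 1/12
Total weight = 1/13 + 4/39 + 1/12 = 41/156
P(Z=1 | obs) = 1/13 / 41/156 = 12/41
P(Z=2 | obs) = 4/39 / 41/156 = 16/41
P(Z=3 | obs) = 1/12 / 41/156 = 13/41

P(Z=1) = 12/41, P(Z=2) = 16/41, P(Z=3) = 13/41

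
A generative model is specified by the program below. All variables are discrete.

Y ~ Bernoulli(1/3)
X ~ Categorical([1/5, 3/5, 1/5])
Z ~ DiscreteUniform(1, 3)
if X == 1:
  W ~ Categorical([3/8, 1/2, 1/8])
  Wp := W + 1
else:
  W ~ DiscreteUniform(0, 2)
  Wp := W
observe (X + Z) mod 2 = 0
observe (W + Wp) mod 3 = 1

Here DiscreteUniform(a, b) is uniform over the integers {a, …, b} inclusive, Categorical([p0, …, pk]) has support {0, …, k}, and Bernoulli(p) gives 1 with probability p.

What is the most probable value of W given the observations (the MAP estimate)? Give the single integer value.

argmax_v P(W = v | obs) = 0

Enumerate traces; 8 have nonzero weight after conditioning:
  (Y=0, X=0, Z=2, W=2) weight 2/135
  (Y=0, X=1, Z=1, W=0) weight 1/20
  (Y=0, X=1, Z=3, W=0) weight 1/20
  (Y=0, X=2, Z=2, W=2) weight 2/135
  (Y=1, X=0, Z=2, W=2) weight 1/135
  (Y=1, X=1, Z=1, W=0) weight 1/40
  (Y=1, X=1, Z=3, W=0) weight 1/40
  (Y=1, X=2, Z=2, W=2) weight 1/135
Group by W:
  weight(W=0) = 3/20
  weight(W=2) = 2/45
Total weight = 3/20 + 2/45 = 7/36
P(W=0 | obs) = 3/20 / 7/36 = 27/35
P(W=2 | obs) = 2/45 / 7/36 = 8/35
argmax = 0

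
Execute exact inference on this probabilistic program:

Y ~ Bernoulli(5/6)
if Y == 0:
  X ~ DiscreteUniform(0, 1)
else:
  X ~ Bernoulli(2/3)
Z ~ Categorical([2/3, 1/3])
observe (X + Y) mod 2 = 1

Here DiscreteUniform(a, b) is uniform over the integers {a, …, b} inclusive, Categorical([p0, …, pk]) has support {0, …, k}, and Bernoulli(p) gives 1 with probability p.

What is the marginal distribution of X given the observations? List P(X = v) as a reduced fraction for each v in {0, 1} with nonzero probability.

P(X=0) = 10/13, P(X=1) = 3/13

Enumerate traces; 4 have nonzero weight after conditioning:
  (Y=0, X=1, Z=0) weight 1/18
  (Y=0, X=1, Z=1) weight 1/36
  (Y=1, X=0, Z=0) weight 5/27
  (Y=1, X=0, Z=1) weight 5/54
Group by X:
  weight(X=0) = 5/18
  weight(X=1) = 1/12
Total weight = 5/18 + 1/12 = 13/36
P(X=0 | obs) = 5/18 / 13/36 = 10/13
P(X=1 | obs) = 1/12 / 13/36 = 3/13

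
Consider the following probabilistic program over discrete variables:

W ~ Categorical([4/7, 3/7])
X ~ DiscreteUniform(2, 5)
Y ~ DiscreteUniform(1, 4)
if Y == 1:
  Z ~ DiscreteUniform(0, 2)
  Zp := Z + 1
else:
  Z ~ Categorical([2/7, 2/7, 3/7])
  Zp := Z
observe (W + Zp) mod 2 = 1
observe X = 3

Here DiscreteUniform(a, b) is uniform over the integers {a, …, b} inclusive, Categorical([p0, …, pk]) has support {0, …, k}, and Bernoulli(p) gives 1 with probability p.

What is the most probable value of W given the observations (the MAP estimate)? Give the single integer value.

Enumerate traces; 12 have nonzero weight after conditioning:
  (W=0, X=3, Y=1, Z=0) weight 1/84
  (W=0, X=3, Y=1, Z=2) weight 1/84
  (W=0, X=3, Y=2, Z=1) weight 1/98
  (W=0, X=3, Y=3, Z=1) weight 1/98
  (W=0, X=3, Y=4, Z=1) weight 1/98
  (W=1, X=3, Y=1, Z=1) weight 1/112
  (W=1, X=3, Y=2, Z=0) weight 3/392
  (W=1, X=3, Y=2, Z=2) weight 9/784
  … 4 more
Group by W:
  weight(W=0) = 8/147
  weight(W=1) = 13/196
Total weight = 8/147 + 13/196 = 71/588
P(W=0 | obs) = 8/147 / 71/588 = 32/71
P(W=1 | obs) = 13/196 / 71/588 = 39/71
argmax = 1

argmax_v P(W = v | obs) = 1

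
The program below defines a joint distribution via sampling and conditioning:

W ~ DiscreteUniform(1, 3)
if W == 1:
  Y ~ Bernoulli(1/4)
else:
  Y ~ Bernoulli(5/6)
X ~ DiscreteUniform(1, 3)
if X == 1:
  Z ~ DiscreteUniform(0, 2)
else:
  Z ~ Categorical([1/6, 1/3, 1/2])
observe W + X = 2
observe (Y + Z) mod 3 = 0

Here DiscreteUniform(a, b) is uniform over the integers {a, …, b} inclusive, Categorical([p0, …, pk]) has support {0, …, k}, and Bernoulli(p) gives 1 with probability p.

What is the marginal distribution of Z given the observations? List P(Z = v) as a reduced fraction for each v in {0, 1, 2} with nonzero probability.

P(Z=0) = 3/4, P(Z=2) = 1/4

Enumerate traces; 2 have nonzero weight after conditioning:
  (W=1, Y=0, X=1, Z=0) weight 1/36
  (W=1, Y=1, X=1, Z=2) weight 1/108
Group by Z:
  weight(Z=0) = 1/36
  weight(Z=2) = 1/108
Total weight = 1/36 + 1/108 = 1/27
P(Z=0 | obs) = 1/36 / 1/27 = 3/4
P(Z=2 | obs) = 1/108 / 1/27 = 1/4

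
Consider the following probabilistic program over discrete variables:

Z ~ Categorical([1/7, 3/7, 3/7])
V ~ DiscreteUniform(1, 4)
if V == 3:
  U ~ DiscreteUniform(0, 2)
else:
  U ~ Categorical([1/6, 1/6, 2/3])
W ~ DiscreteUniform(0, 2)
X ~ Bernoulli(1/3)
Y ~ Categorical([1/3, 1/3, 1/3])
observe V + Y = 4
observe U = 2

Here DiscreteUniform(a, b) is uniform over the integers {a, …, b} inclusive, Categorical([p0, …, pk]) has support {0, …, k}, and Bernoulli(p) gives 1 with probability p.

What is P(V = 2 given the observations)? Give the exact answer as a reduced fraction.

P(V = 2 | obs) = 2/5

Enumerate traces; 54 have nonzero weight after conditioning:
  (Z=0, V=2, U=2, W=0, X=0, Y=2) weight 1/567
  (Z=0, V=2, U=2, W=0, X=1, Y=2) weight 1/1134
  (Z=0, V=2, U=2, W=1, X=0, Y=2) weight 1/567
  (Z=0, V=2, U=2, W=1, X=1, Y=2) weight 1/1134
  (Z=0, V=2, U=2, W=2, X=0, Y=2) weight 1/567
  (Z=0, V=2, U=2, W=2, X=1, Y=2) weight 1/1134
  (Z=0, V=3, U=2, W=0, X=0, Y=1) weight 1/1134
  (Z=0, V=3, U=2, W=0, X=1, Y=1) weight 1/2268
  (Z=0, V=4, U=2, W=0, X=0, Y=0) weight 1/567
  … 45 more
Group by V:
  weight(V=2) = 1/18
  weight(V=3) = 1/36
  weight(V=4) = 1/18
Total weight = 1/18 + 1/36 + 1/18 = 5/36
P(V=2 | obs) = 1/18 / 5/36 = 2/5
P(V=3 | obs) = 1/36 / 5/36 = 1/5
P(V=4 | obs) = 1/18 / 5/36 = 2/5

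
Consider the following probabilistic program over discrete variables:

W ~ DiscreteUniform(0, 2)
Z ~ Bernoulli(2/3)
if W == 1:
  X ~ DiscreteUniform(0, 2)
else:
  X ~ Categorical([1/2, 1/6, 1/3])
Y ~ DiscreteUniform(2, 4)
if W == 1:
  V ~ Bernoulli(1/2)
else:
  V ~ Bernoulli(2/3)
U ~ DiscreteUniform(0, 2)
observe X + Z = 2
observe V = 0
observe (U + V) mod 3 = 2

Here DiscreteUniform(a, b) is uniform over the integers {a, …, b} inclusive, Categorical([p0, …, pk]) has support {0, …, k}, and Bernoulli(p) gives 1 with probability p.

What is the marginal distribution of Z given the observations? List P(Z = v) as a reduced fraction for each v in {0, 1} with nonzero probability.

P(Z=0) = 7/17, P(Z=1) = 10/17

Enumerate traces; 18 have nonzero weight after conditioning:
  (W=0, Z=0, X=2, Y=2, V=0, U=2) weight 1/729
  (W=0, Z=0, X=2, Y=3, V=0, U=2) weight 1/729
  (W=0, Z=0, X=2, Y=4, V=0, U=2) weight 1/729
  (W=0, Z=1, X=1, Y=2, V=0, U=2) weight 1/729
  (W=0, Z=1, X=1, Y=3, V=0, U=2) weight 1/729
  (W=0, Z=1, X=1, Y=4, V=0, U=2) weight 1/729
  (W=1, Z=0, X=2, Y=2, V=0, U=2) weight 1/486
  (W=1, Z=0, X=2, Y=3, V=0, U=2) weight 1/486
  … 10 more
Group by Z:
  weight(Z=0) = 7/486
  weight(Z=1) = 5/243
Total weight = 7/486 + 5/243 = 17/486
P(Z=0 | obs) = 7/486 / 17/486 = 7/17
P(Z=1 | obs) = 5/243 / 17/486 = 10/17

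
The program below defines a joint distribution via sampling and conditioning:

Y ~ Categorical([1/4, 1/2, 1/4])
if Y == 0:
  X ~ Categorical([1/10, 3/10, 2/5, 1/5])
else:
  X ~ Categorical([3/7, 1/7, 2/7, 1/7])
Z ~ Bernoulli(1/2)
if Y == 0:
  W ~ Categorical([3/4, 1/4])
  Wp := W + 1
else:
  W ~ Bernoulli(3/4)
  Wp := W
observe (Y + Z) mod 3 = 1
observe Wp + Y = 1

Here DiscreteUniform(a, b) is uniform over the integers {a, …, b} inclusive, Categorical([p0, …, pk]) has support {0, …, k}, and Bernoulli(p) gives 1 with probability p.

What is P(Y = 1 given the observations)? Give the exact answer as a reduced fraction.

Enumerate traces; 8 have nonzero weight after conditioning:
  (Y=0, X=0, Z=1, W=0) weight 3/320
  (Y=0, X=1, Z=1, W=0) weight 9/320
  (Y=0, X=2, Z=1, W=0) weight 3/80
  (Y=0, X=3, Z=1, W=0) weight 3/160
  (Y=1, X=0, Z=0, W=0) weight 3/112
  (Y=1, X=1, Z=0, W=0) weight 1/112
  (Y=1, X=2, Z=0, W=0) weight 1/56
  (Y=1, X=3, Z=0, W=0) weight 1/112
Group by Y:
  weight(Y=0) = 3/32
  weight(Y=1) = 1/16
Total weight = 3/32 + 1/16 = 5/32
P(Y=0 | obs) = 3/32 / 5/32 = 3/5
P(Y=1 | obs) = 1/16 / 5/32 = 2/5

P(Y = 1 | obs) = 2/5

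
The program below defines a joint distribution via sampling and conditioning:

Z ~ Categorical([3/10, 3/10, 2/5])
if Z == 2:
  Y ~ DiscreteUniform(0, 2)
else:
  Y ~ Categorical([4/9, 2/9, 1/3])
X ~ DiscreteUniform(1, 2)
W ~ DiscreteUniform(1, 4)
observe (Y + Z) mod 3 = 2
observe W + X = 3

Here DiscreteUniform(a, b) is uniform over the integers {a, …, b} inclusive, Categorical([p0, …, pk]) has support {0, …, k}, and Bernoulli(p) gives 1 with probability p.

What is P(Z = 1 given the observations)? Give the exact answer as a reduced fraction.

P(Z = 1 | obs) = 2/9

Enumerate traces; 6 have nonzero weight after conditioning:
  (Z=0, Y=2, X=1, W=2) weight 1/80
  (Z=0, Y=2, X=2, W=1) weight 1/80
  (Z=1, Y=1, X=1, W=2) weight 1/120
  (Z=1, Y=1, X=2, W=1) weight 1/120
  (Z=2, Y=0, X=1, W=2) weight 1/60
  (Z=2, Y=0, X=2, W=1) weight 1/60
Group by Z:
  weight(Z=0) = 1/40
  weight(Z=1) = 1/60
  weight(Z=2) = 1/30
Total weight = 1/40 + 1/60 + 1/30 = 3/40
P(Z=0 | obs) = 1/40 / 3/40 = 1/3
P(Z=1 | obs) = 1/60 / 3/40 = 2/9
P(Z=2 | obs) = 1/30 / 3/40 = 4/9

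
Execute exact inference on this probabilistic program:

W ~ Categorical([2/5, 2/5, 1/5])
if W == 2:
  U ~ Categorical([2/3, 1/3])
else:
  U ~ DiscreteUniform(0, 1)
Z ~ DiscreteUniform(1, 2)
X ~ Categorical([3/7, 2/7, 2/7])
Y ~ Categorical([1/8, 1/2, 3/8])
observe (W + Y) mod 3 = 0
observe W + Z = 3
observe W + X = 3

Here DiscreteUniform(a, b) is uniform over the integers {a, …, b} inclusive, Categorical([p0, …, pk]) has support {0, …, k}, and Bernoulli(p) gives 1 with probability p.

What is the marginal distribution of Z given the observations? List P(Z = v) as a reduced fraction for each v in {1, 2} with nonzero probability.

Enumerate traces; 4 have nonzero weight after conditioning:
  (W=1, U=0, Z=2, X=2, Y=2) weight 3/280
  (W=1, U=1, Z=2, X=2, Y=2) weight 3/280
  (W=2, U=0, Z=1, X=1, Y=1) weight 1/105
  (W=2, U=1, Z=1, X=1, Y=1) weight 1/210
Group by Z:
  weight(Z=1) = 1/70
  weight(Z=2) = 3/140
Total weight = 1/70 + 3/140 = 1/28
P(Z=1 | obs) = 1/70 / 1/28 = 2/5
P(Z=2 | obs) = 3/140 / 1/28 = 3/5

P(Z=1) = 2/5, P(Z=2) = 3/5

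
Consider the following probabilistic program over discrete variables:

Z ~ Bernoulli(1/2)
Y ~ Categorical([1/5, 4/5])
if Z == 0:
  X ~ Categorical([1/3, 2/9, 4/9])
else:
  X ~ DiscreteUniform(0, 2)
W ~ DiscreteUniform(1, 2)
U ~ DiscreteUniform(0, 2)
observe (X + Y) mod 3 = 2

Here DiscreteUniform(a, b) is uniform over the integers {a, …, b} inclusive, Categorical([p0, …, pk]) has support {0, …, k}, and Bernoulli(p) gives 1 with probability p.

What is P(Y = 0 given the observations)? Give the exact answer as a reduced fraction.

Enumerate traces; 24 have nonzero weight after conditioning:
  (Z=0, Y=0, X=2, W=1, U=0) weight 1/135
  (Z=0, Y=0, X=2, W=1, U=1) weight 1/135
  (Z=0, Y=0, X=2, W=1, U=2) weight 1/135
  (Z=0, Y=0, X=2, W=2, U=0) weight 1/135
  (Z=0, Y=0, X=2, W=2, U=1) weight 1/135
  (Z=0, Y=0, X=2, W=2, U=2) weight 1/135
  (Z=0, Y=1, X=1, W=1, U=0) weight 2/135
  (Z=0, Y=1, X=1, W=1, U=1) weight 2/135
  … 16 more
Group by Y:
  weight(Y=0) = 7/90
  weight(Y=1) = 2/9
Total weight = 7/90 + 2/9 = 3/10
P(Y=0 | obs) = 7/90 / 3/10 = 7/27
P(Y=1 | obs) = 2/9 / 3/10 = 20/27

P(Y = 0 | obs) = 7/27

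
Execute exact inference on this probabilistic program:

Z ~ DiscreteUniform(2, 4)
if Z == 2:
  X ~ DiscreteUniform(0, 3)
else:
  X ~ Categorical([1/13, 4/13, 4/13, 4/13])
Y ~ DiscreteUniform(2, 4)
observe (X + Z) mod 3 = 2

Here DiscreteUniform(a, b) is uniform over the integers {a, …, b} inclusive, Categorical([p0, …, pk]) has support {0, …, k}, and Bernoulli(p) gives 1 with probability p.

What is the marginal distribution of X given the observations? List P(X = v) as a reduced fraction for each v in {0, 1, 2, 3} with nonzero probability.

P(X=0) = 13/58, P(X=1) = 8/29, P(X=2) = 8/29, P(X=3) = 13/58

Enumerate traces; 12 have nonzero weight after conditioning:
  (Z=2, X=0, Y=2) weight 1/36
  (Z=2, X=0, Y=3) weight 1/36
  (Z=2, X=0, Y=4) weight 1/36
  (Z=2, X=3, Y=2) weight 1/36
  (Z=2, X=3, Y=3) weight 1/36
  (Z=2, X=3, Y=4) weight 1/36
  (Z=3, X=2, Y=2) weight 4/117
  (Z=3, X=2, Y=3) weight 4/117
  (Z=4, X=1, Y=2) weight 4/117
  … 3 more
Group by X:
  weight(X=0) = 1/12
  weight(X=1) = 4/39
  weight(X=2) = 4/39
  weight(X=3) = 1/12
Total weight = 1/12 + 4/39 + 4/39 + 1/12 = 29/78
P(X=0 | obs) = 1/12 / 29/78 = 13/58
P(X=1 | obs) = 4/39 / 29/78 = 8/29
P(X=2 | obs) = 4/39 / 29/78 = 8/29
P(X=3 | obs) = 1/12 / 29/78 = 13/58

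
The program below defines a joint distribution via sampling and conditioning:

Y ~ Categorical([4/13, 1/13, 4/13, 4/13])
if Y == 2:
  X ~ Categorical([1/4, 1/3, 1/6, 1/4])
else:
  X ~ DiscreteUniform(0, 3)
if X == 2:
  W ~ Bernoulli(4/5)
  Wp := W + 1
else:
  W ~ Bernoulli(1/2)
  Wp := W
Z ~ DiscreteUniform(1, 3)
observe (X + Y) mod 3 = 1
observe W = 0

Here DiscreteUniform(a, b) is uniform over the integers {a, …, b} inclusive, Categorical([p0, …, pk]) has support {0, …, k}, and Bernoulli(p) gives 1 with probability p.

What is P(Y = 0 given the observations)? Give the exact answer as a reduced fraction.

P(Y = 0 | obs) = 30/83

Enumerate traces; 15 have nonzero weight after conditioning:
  (Y=0, X=1, W=0, Z=1) weight 1/78
  (Y=0, X=1, W=0, Z=2) weight 1/78
  (Y=0, X=1, W=0, Z=3) weight 1/78
  (Y=1, X=0, W=0, Z=1) weight 1/312
  (Y=1, X=0, W=0, Z=2) weight 1/312
  (Y=1, X=0, W=0, Z=3) weight 1/312
  (Y=1, X=3, W=0, Z=1) weight 1/312
  (Y=1, X=3, W=0, Z=2) weight 1/312
  (Y=2, X=2, W=0, Z=1) weight 2/585
  (Y=3, X=1, W=0, Z=1) weight 1/78
  … 5 more
Group by Y:
  weight(Y=0) = 1/26
  weight(Y=1) = 1/52
  weight(Y=2) = 2/195
  weight(Y=3) = 1/26
Total weight = 1/26 + 1/52 + 2/195 + 1/26 = 83/780
P(Y=0 | obs) = 1/26 / 83/780 = 30/83
P(Y=1 | obs) = 1/52 / 83/780 = 15/83
P(Y=2 | obs) = 2/195 / 83/780 = 8/83
P(Y=3 | obs) = 1/26 / 83/780 = 30/83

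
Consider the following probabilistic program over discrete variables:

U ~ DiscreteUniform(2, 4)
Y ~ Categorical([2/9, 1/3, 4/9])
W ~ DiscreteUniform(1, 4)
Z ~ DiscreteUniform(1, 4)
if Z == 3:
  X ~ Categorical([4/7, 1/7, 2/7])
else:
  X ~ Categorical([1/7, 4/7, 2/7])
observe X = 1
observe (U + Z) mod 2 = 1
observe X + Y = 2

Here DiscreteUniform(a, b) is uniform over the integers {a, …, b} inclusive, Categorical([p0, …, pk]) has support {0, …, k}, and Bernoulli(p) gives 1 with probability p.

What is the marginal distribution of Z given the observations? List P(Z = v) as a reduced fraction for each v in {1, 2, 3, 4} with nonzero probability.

Enumerate traces; 24 have nonzero weight after conditioning:
  (U=2, Y=1, W=1, Z=1, X=1) weight 1/252
  (U=2, Y=1, W=1, Z=3, X=1) weight 1/1008
  (U=2, Y=1, W=2, Z=1, X=1) weight 1/252
  (U=2, Y=1, W=2, Z=3, X=1) weight 1/1008
  (U=2, Y=1, W=3, Z=1, X=1) weight 1/252
  (U=2, Y=1, W=3, Z=3, X=1) weight 1/1008
  (U=2, Y=1, W=4, Z=1, X=1) weight 1/252
  (U=2, Y=1, W=4, Z=3, X=1) weight 1/1008
  (U=3, Y=1, W=1, Z=2, X=1) weight 1/252
  (U=3, Y=1, W=1, Z=4, X=1) weight 1/252
  … 14 more
Group by Z:
  weight(Z=1) = 2/63
  weight(Z=2) = 1/63
  weight(Z=3) = 1/126
  weight(Z=4) = 1/63
Total weight = 2/63 + 1/63 + 1/126 + 1/63 = 1/14
P(Z=1 | obs) = 2/63 / 1/14 = 4/9
P(Z=2 | obs) = 1/63 / 1/14 = 2/9
P(Z=3 | obs) = 1/126 / 1/14 = 1/9
P(Z=4 | obs) = 1/63 / 1/14 = 2/9

P(Z=1) = 4/9, P(Z=2) = 2/9, P(Z=3) = 1/9, P(Z=4) = 2/9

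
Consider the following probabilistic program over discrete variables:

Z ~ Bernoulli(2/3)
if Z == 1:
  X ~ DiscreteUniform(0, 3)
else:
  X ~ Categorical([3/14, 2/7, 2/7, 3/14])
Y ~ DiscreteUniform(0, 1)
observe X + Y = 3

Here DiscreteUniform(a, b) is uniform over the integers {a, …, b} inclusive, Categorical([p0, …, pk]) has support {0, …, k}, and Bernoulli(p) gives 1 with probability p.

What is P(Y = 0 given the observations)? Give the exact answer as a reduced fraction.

Enumerate traces; 4 have nonzero weight after conditioning:
  (Z=0, X=2, Y=1) weight 1/21
  (Z=0, X=3, Y=0) weight 1/28
  (Z=1, X=2, Y=1) weight 1/12
  (Z=1, X=3, Y=0) weight 1/12
Group by Y:
  weight(Y=0) = 5/42
  weight(Y=1) = 11/84
Total weight = 5/42 + 11/84 = 1/4
P(Y=0 | obs) = 5/42 / 1/4 = 10/21
P(Y=1 | obs) = 11/84 / 1/4 = 11/21

P(Y = 0 | obs) = 10/21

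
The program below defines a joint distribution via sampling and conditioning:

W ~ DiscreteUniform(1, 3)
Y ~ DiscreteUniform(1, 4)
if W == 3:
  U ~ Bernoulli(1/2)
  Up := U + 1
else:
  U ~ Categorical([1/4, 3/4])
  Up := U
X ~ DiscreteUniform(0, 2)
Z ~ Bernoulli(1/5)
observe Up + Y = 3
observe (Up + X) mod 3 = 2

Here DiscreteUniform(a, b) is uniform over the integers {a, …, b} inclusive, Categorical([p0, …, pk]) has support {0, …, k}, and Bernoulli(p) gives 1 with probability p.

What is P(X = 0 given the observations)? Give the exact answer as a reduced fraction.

Enumerate traces; 12 have nonzero weight after conditioning:
  (W=1, Y=2, U=1, X=1, Z=0) weight 1/60
  (W=1, Y=2, U=1, X=1, Z=1) weight 1/240
  (W=1, Y=3, U=0, X=2, Z=0) weight 1/180
  (W=1, Y=3, U=0, X=2, Z=1) weight 1/720
  (W=2, Y=2, U=1, X=1, Z=0) weight 1/60
  (W=2, Y=2, U=1, X=1, Z=1) weight 1/240
  (W=2, Y=3, U=0, X=2, Z=0) weight 1/180
  (W=2, Y=3, U=0, X=2, Z=1) weight 1/720
  (W=3, Y=1, U=1, X=0, Z=0) weight 1/90
  … 3 more
Group by X:
  weight(X=0) = 1/72
  weight(X=1) = 1/18
  weight(X=2) = 1/72
Total weight = 1/72 + 1/18 + 1/72 = 1/12
P(X=0 | obs) = 1/72 / 1/12 = 1/6
P(X=1 | obs) = 1/18 / 1/12 = 2/3
P(X=2 | obs) = 1/72 / 1/12 = 1/6

P(X = 0 | obs) = 1/6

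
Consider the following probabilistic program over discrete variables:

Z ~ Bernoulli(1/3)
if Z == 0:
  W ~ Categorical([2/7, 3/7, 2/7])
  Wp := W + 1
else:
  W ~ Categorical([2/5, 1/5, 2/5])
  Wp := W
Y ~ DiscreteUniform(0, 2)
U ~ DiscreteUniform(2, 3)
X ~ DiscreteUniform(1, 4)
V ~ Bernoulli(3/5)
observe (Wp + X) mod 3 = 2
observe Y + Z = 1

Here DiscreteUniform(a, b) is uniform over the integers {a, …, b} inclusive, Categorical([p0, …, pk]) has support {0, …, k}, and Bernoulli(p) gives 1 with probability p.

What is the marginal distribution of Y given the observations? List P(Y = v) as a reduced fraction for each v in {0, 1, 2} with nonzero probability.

P(Y=0) = 7/22, P(Y=1) = 15/22

Enumerate traces; 32 have nonzero weight after conditioning:
  (Z=0, W=0, Y=1, U=2, X=1, V=0) weight 1/315
  (Z=0, W=0, Y=1, U=2, X=1, V=1) weight 1/210
  (Z=0, W=0, Y=1, U=2, X=4, V=0) weight 1/315
  (Z=0, W=0, Y=1, U=2, X=4, V=1) weight 1/210
  (Z=0, W=0, Y=1, U=3, X=1, V=0) weight 1/315
  (Z=0, W=0, Y=1, U=3, X=1, V=1) weight 1/210
  (Z=0, W=0, Y=1, U=3, X=4, V=0) weight 1/315
  (Z=0, W=0, Y=1, U=3, X=4, V=1) weight 1/210
  (Z=1, W=0, Y=0, U=2, X=2, V=0) weight 1/450
  … 23 more
Group by Y:
  weight(Y=0) = 1/30
  weight(Y=1) = 1/14
Total weight = 1/30 + 1/14 = 11/105
P(Y=0 | obs) = 1/30 / 11/105 = 7/22
P(Y=1 | obs) = 1/14 / 11/105 = 15/22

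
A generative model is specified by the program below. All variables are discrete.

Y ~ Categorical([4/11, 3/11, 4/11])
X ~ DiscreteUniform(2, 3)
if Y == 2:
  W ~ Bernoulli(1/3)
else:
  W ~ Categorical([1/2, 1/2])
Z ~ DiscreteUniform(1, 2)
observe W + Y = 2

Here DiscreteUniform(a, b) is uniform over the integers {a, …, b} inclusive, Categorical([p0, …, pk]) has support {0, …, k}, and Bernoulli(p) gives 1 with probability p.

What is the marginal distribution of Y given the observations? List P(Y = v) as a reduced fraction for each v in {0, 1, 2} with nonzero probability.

P(Y=1) = 9/25, P(Y=2) = 16/25

Enumerate traces; 8 have nonzero weight after conditioning:
  (Y=1, X=2, W=1, Z=1) weight 3/88
  (Y=1, X=2, W=1, Z=2) weight 3/88
  (Y=1, X=3, W=1, Z=1) weight 3/88
  (Y=1, X=3, W=1, Z=2) weight 3/88
  (Y=2, X=2, W=0, Z=1) weight 2/33
  (Y=2, X=2, W=0, Z=2) weight 2/33
  (Y=2, X=3, W=0, Z=1) weight 2/33
  (Y=2, X=3, W=0, Z=2) weight 2/33
Group by Y:
  weight(Y=1) = 3/22
  weight(Y=2) = 8/33
Total weight = 3/22 + 8/33 = 25/66
P(Y=1 | obs) = 3/22 / 25/66 = 9/25
P(Y=2 | obs) = 8/33 / 25/66 = 16/25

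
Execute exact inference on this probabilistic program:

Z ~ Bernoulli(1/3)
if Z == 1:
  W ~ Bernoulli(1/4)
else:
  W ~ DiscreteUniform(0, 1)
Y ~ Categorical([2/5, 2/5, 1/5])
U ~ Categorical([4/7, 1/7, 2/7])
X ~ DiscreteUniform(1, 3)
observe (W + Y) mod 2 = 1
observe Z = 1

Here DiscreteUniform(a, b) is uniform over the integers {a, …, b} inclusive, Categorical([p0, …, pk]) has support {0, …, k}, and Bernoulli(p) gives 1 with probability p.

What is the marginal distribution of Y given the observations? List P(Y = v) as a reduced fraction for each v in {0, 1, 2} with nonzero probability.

P(Y=0) = 2/9, P(Y=1) = 2/3, P(Y=2) = 1/9

Enumerate traces; 27 have nonzero weight after conditioning:
  (Z=1, W=0, Y=1, U=0, X=1) weight 2/105
  (Z=1, W=0, Y=1, U=0, X=2) weight 2/105
  (Z=1, W=0, Y=1, U=0, X=3) weight 2/105
  (Z=1, W=0, Y=1, U=1, X=1) weight 1/210
  (Z=1, W=0, Y=1, U=1, X=2) weight 1/210
  (Z=1, W=0, Y=1, U=1, X=3) weight 1/210
  (Z=1, W=0, Y=1, U=2, X=1) weight 1/105
  (Z=1, W=0, Y=1, U=2, X=2) weight 1/105
  (Z=1, W=1, Y=0, U=0, X=1) weight 2/315
  (Z=1, W=1, Y=2, U=0, X=1) weight 1/315
  … 17 more
Group by Y:
  weight(Y=0) = 1/30
  weight(Y=1) = 1/10
  weight(Y=2) = 1/60
Total weight = 1/30 + 1/10 + 1/60 = 3/20
P(Y=0 | obs) = 1/30 / 3/20 = 2/9
P(Y=1 | obs) = 1/10 / 3/20 = 2/3
P(Y=2 | obs) = 1/60 / 3/20 = 1/9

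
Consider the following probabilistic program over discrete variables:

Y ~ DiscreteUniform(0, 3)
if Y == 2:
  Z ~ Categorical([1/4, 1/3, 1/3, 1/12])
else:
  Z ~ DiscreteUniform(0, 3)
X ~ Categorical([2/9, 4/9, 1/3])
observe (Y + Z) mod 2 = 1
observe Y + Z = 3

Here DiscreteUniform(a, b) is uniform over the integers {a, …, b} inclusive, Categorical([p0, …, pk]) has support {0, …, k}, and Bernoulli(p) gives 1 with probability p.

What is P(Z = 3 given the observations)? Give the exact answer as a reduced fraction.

Enumerate traces; 12 have nonzero weight after conditioning:
  (Y=0, Z=3, X=0) weight 1/72
  (Y=0, Z=3, X=1) weight 1/36
  (Y=0, Z=3, X=2) weight 1/48
  (Y=1, Z=2, X=0) weight 1/72
  (Y=1, Z=2, X=1) weight 1/36
  (Y=1, Z=2, X=2) weight 1/48
  (Y=2, Z=1, X=0) weight 1/54
  (Y=2, Z=1, X=1) weight 1/27
  (Y=3, Z=0, X=0) weight 1/72
  … 3 more
Group by Z:
  weight(Z=0) = 1/16
  weight(Z=1) = 1/12
  weight(Z=2) = 1/16
  weight(Z=3) = 1/16
Total weight = 1/16 + 1/12 + 1/16 + 1/16 = 13/48
P(Z=0 | obs) = 1/16 / 13/48 = 3/13
P(Z=1 | obs) = 1/12 / 13/48 = 4/13
P(Z=2 | obs) = 1/16 / 13/48 = 3/13
P(Z=3 | obs) = 1/16 / 13/48 = 3/13

P(Z = 3 | obs) = 3/13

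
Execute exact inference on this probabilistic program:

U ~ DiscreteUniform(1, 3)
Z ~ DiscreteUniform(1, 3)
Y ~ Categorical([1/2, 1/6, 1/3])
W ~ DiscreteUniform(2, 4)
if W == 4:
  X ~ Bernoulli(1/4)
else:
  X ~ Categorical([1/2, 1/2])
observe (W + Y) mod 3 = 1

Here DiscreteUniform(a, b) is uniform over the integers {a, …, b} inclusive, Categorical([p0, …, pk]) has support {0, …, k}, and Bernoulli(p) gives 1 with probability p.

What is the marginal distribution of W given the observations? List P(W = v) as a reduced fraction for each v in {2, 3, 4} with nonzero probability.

Enumerate traces; 54 have nonzero weight after conditioning:
  (U=1, Z=1, Y=0, W=4, X=0) weight 1/72
  (U=1, Z=1, Y=0, W=4, X=1) weight 1/216
  (U=1, Z=1, Y=1, W=3, X=0) weight 1/324
  (U=1, Z=1, Y=1, W=3, X=1) weight 1/324
  (U=1, Z=1, Y=2, W=2, X=0) weight 1/162
  (U=1, Z=1, Y=2, W=2, X=1) weight 1/162
  (U=1, Z=2, Y=0, W=4, X=0) weight 1/72
  (U=1, Z=2, Y=0, W=4, X=1) weight 1/216
  … 46 more
Group by W:
  weight(W=2) = 1/9
  weight(W=3) = 1/18
  weight(W=4) = 1/6
Total weight = 1/9 + 1/18 + 1/6 = 1/3
P(W=2 | obs) = 1/9 / 1/3 = 1/3
P(W=3 | obs) = 1/18 / 1/3 = 1/6
P(W=4 | obs) = 1/6 / 1/3 = 1/2

P(W=2) = 1/3, P(W=3) = 1/6, P(W=4) = 1/2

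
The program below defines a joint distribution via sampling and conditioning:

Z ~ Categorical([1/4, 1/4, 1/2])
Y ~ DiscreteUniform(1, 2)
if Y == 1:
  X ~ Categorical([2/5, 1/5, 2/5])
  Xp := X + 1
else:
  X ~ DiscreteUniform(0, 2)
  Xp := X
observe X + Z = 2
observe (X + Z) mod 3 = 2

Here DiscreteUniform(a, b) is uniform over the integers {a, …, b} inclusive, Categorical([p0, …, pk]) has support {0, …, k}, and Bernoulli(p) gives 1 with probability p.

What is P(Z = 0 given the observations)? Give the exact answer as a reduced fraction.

P(Z = 0 | obs) = 11/41

Enumerate traces; 6 have nonzero weight after conditioning:
  (Z=0, Y=1, X=2) weight 1/20
  (Z=0, Y=2, X=2) weight 1/24
  (Z=1, Y=1, X=1) weight 1/40
  (Z=1, Y=2, X=1) weight 1/24
  (Z=2, Y=1, X=0) weight 1/10
  (Z=2, Y=2, X=0) weight 1/12
Group by Z:
  weight(Z=0) = 11/120
  weight(Z=1) = 1/15
  weight(Z=2) = 11/60
Total weight = 11/120 + 1/15 + 11/60 = 41/120
P(Z=0 | obs) = 11/120 / 41/120 = 11/41
P(Z=1 | obs) = 1/15 / 41/120 = 8/41
P(Z=2 | obs) = 11/60 / 41/120 = 22/41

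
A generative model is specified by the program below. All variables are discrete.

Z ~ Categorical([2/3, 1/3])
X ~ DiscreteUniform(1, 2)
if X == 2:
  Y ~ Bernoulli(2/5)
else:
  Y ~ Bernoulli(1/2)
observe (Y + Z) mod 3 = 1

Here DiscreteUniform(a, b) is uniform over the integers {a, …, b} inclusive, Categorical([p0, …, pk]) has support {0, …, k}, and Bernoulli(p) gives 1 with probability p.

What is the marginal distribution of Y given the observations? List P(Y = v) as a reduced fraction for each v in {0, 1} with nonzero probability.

Enumerate traces; 4 have nonzero weight after conditioning:
  (Z=0, X=1, Y=1) weight 1/6
  (Z=0, X=2, Y=1) weight 2/15
  (Z=1, X=1, Y=0) weight 1/12
  (Z=1, X=2, Y=0) weight 1/10
Group by Y:
  weight(Y=0) = 11/60
  weight(Y=1) = 3/10
Total weight = 11/60 + 3/10 = 29/60
P(Y=0 | obs) = 11/60 / 29/60 = 11/29
P(Y=1 | obs) = 3/10 / 29/60 = 18/29

P(Y=0) = 11/29, P(Y=1) = 18/29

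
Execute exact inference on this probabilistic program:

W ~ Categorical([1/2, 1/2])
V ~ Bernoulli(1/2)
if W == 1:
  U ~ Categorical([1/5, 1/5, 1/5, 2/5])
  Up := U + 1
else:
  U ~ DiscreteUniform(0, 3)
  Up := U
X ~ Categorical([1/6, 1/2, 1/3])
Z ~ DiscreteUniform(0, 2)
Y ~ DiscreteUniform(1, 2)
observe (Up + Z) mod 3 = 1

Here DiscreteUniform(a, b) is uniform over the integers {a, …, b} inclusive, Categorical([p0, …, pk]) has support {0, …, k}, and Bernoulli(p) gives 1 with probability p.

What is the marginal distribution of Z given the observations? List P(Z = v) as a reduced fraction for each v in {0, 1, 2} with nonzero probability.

Enumerate traces; 96 have nonzero weight after conditioning:
  (W=0, V=0, U=0, X=0, Z=1, Y=1) weight 1/576
  (W=0, V=0, U=0, X=0, Z=1, Y=2) weight 1/576
  (W=0, V=0, U=0, X=1, Z=1, Y=1) weight 1/192
  (W=0, V=0, U=0, X=1, Z=1, Y=2) weight 1/192
  (W=0, V=0, U=0, X=2, Z=1, Y=1) weight 1/288
  (W=0, V=0, U=0, X=2, Z=1, Y=2) weight 1/288
  (W=0, V=0, U=1, X=0, Z=0, Y=1) weight 1/576
  (W=0, V=0, U=1, X=0, Z=0, Y=2) weight 1/576
  (W=0, V=0, U=2, X=0, Z=2, Y=1) weight 1/576
  … 87 more
Group by Z:
  weight(Z=0) = 17/120
  weight(Z=1) = 7/60
  weight(Z=2) = 3/40
Total weight = 17/120 + 7/60 + 3/40 = 1/3
P(Z=0 | obs) = 17/120 / 1/3 = 17/40
P(Z=1 | obs) = 7/60 / 1/3 = 7/20
P(Z=2 | obs) = 3/40 / 1/3 = 9/40

P(Z=0) = 17/40, P(Z=1) = 7/20, P(Z=2) = 9/40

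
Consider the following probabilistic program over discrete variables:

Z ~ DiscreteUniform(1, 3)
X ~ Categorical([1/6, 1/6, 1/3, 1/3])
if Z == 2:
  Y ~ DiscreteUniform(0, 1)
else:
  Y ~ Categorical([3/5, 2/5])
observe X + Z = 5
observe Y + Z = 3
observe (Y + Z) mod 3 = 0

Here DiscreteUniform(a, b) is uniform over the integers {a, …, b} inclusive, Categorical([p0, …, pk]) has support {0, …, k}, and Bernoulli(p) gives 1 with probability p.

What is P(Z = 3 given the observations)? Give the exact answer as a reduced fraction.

P(Z = 3 | obs) = 6/11

Enumerate traces; 2 have nonzero weight after conditioning:
  (Z=2, X=3, Y=1) weight 1/18
  (Z=3, X=2, Y=0) weight 1/15
Group by Z:
  weight(Z=2) = 1/18
  weight(Z=3) = 1/15
Total weight = 1/18 + 1/15 = 11/90
P(Z=2 | obs) = 1/18 / 11/90 = 5/11
P(Z=3 | obs) = 1/15 / 11/90 = 6/11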